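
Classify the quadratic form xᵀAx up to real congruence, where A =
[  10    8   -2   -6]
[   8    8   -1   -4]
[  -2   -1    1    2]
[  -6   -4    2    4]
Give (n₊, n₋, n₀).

step 0: pivot 10 → sign +
step 1: pivot 8/5 → sign +
step 2: pivot 3/8 → sign +
step 3: pivot -2/3 → sign −
signature = (3, 1, 0)

Answer: (3, 1, 0)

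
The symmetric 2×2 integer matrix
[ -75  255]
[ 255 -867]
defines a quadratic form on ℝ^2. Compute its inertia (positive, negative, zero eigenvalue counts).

Answer: (0, 1, 1)

Derivation:
step 0: pivot -75 → sign −
step 1: row/col 1 already zero → sign 0
signature = (0, 1, 1)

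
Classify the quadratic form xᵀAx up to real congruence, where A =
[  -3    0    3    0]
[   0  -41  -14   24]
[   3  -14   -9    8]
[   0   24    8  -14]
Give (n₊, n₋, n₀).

step 0: pivot -3 → sign −
step 1: pivot -41 → sign −
step 2: pivot -50/41 → sign −
step 3: pivot 2/25 → sign +
signature = (1, 3, 0)

Answer: (1, 3, 0)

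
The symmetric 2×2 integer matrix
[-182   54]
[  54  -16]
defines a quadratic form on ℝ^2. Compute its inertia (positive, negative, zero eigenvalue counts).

step 0: pivot -182 → sign −
step 1: pivot 2/91 → sign +
signature = (1, 1, 0)

Answer: (1, 1, 0)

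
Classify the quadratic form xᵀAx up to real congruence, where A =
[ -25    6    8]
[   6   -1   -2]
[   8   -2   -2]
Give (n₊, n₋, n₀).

step 0: pivot -25 → sign −
step 1: pivot 11/25 → sign +
step 2: pivot 6/11 → sign +
signature = (2, 1, 0)

Answer: (2, 1, 0)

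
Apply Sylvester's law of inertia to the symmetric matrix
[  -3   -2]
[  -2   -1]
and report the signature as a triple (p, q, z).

Answer: (1, 1, 0)

Derivation:
step 0: pivot -3 → sign −
step 1: pivot 1/3 → sign +
signature = (1, 1, 0)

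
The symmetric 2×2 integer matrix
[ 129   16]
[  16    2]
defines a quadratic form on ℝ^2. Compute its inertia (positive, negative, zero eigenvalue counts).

step 0: pivot 129 → sign +
step 1: pivot 2/129 → sign +
signature = (2, 0, 0)

Answer: (2, 0, 0)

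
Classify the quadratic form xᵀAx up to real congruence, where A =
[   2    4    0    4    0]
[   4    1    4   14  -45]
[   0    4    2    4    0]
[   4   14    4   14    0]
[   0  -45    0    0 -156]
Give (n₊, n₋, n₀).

Answer: (2, 3, 0)

Derivation:
step 0: pivot 2 → sign +
step 1: pivot -7 → sign −
step 2: pivot 30/7 → sign +
step 3: pivot -26/15 → sign −
step 4: pivot -3/13 → sign −
signature = (2, 3, 0)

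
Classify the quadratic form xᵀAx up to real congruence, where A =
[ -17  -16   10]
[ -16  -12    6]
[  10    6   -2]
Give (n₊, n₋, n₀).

Answer: (2, 1, 0)

Derivation:
step 0: pivot -17 → sign −
step 1: pivot 52/17 → sign +
step 2: pivot 1/13 → sign +
signature = (2, 1, 0)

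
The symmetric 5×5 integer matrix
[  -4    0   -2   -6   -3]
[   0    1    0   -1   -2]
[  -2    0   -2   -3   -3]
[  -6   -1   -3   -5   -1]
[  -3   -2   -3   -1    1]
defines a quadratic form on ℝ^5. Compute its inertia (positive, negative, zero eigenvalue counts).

step 0: pivot -4 → sign −
step 1: pivot 1 → sign +
step 2: pivot -1 → sign −
step 3: pivot 3 → sign +
step 4: pivot 3/4 → sign +
signature = (3, 2, 0)

Answer: (3, 2, 0)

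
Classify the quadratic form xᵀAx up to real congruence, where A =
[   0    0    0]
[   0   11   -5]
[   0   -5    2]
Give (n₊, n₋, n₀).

step 0: pivot 11 → sign +
step 1: pivot -3/11 → sign −
step 2: row/col 2 already zero → sign 0
signature = (1, 1, 1)

Answer: (1, 1, 1)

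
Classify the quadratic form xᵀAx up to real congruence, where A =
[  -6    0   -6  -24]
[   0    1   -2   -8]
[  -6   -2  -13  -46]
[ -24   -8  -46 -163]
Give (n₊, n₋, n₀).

Answer: (2, 2, 0)

Derivation:
step 0: pivot -6 → sign −
step 1: pivot 1 → sign +
step 2: pivot -11 → sign −
step 3: pivot 3/11 → sign +
signature = (2, 2, 0)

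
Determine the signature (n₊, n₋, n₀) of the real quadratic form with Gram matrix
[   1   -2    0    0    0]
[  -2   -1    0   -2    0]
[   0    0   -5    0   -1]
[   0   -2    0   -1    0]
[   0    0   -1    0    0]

step 0: pivot 1 → sign +
step 1: pivot -5 → sign −
step 2: pivot -5 → sign −
step 3: pivot -1/5 → sign −
step 4: pivot 1/5 → sign +
signature = (2, 3, 0)

Answer: (2, 3, 0)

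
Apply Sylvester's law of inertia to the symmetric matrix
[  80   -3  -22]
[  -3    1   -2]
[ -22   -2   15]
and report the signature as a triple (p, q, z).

step 0: pivot 80 → sign +
step 1: pivot 71/80 → sign +
step 2: pivot -3/71 → sign −
signature = (2, 1, 0)

Answer: (2, 1, 0)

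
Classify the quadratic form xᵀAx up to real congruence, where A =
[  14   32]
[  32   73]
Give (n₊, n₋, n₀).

Answer: (1, 1, 0)

Derivation:
step 0: pivot 14 → sign +
step 1: pivot -1/7 → sign −
signature = (1, 1, 0)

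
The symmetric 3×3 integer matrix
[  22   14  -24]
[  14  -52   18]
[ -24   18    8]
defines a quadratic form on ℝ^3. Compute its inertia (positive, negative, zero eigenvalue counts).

Answer: (1, 2, 0)

Derivation:
step 0: pivot 22 → sign +
step 1: pivot -670/11 → sign −
step 2: pivot -2/335 → sign −
signature = (1, 2, 0)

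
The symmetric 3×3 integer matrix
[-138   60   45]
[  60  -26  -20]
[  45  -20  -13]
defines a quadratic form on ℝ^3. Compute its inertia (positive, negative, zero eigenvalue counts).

step 0: pivot -138 → sign −
step 1: pivot 2/23 → sign +
step 2: pivot -1/2 → sign −
signature = (1, 2, 0)

Answer: (1, 2, 0)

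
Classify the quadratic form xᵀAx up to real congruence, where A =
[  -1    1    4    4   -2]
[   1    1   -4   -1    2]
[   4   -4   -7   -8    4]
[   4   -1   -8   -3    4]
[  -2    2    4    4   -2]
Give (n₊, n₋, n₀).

Answer: (4, 1, 0)

Derivation:
step 0: pivot -1 → sign −
step 1: pivot 2 → sign +
step 2: pivot 9 → sign +
step 3: pivot 25/18 → sign +
step 4: pivot 2/25 → sign +
signature = (4, 1, 0)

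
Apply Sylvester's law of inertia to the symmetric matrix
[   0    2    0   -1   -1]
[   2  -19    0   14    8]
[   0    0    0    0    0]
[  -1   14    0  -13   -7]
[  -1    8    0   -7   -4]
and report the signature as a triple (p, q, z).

Answer: (1, 3, 1)

Derivation:
step 0: pivot -19 → sign −
step 1: pivot 4/19 → sign +
step 2: pivot -15/4 → sign −
step 3: pivot -3/5 → sign −
step 4: row/col 4 already zero → sign 0
signature = (1, 3, 1)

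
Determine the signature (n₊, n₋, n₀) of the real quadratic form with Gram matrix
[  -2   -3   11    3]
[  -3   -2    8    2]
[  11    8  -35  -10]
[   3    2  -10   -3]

step 0: pivot -2 → sign −
step 1: pivot 5/2 → sign +
step 2: pivot -17/5 → sign −
step 3: pivot 3/17 → sign +
signature = (2, 2, 0)

Answer: (2, 2, 0)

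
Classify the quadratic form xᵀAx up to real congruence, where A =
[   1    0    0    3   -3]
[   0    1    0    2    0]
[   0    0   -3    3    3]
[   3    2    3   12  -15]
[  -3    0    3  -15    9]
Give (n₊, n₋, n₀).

step 0: pivot 1 → sign +
step 1: pivot 1 → sign +
step 2: pivot -3 → sign −
step 3: pivot 2 → sign +
step 4: pivot -3/2 → sign −
signature = (3, 2, 0)

Answer: (3, 2, 0)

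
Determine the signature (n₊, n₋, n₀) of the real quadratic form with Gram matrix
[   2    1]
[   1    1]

Answer: (2, 0, 0)

Derivation:
step 0: pivot 2 → sign +
step 1: pivot 1/2 → sign +
signature = (2, 0, 0)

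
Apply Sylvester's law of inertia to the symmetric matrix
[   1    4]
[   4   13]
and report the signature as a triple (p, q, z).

Answer: (1, 1, 0)

Derivation:
step 0: pivot 1 → sign +
step 1: pivot -3 → sign −
signature = (1, 1, 0)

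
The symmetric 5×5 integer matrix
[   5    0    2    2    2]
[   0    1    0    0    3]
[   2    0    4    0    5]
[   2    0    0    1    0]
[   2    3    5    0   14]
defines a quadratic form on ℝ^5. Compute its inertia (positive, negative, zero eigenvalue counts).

Answer: (4, 1, 0)

Derivation:
step 0: pivot 5 → sign +
step 1: pivot 1 → sign +
step 2: pivot 16/5 → sign +
step 3: pivot -21/16 → sign −
step 4: pivot 1/21 → sign +
signature = (4, 1, 0)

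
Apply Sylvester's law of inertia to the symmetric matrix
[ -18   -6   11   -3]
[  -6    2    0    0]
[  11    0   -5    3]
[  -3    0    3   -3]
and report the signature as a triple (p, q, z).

step 0: pivot -18 → sign −
step 1: pivot 4 → sign +
step 2: pivot -59/36 → sign −
step 3: pivot -6/59 → sign −
signature = (1, 3, 0)

Answer: (1, 3, 0)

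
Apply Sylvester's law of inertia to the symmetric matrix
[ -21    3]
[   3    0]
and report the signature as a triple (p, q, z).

Answer: (1, 1, 0)

Derivation:
step 0: pivot -21 → sign −
step 1: pivot 3/7 → sign +
signature = (1, 1, 0)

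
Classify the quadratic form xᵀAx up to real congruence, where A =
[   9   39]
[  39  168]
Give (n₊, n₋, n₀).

step 0: pivot 9 → sign +
step 1: pivot -1 → sign −
signature = (1, 1, 0)

Answer: (1, 1, 0)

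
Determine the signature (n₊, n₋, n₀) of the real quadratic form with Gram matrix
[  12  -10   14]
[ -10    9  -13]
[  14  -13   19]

Answer: (2, 0, 1)

Derivation:
step 0: pivot 12 → sign +
step 1: pivot 2/3 → sign +
step 2: row/col 2 already zero → sign 0
signature = (2, 0, 1)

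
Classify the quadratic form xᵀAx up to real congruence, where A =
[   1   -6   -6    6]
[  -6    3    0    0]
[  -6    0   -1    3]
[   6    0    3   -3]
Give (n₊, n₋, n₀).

Answer: (3, 1, 0)

Derivation:
step 0: pivot 1 → sign +
step 1: pivot -33 → sign −
step 2: pivot 25/11 → sign +
step 3: pivot 6/25 → sign +
signature = (3, 1, 0)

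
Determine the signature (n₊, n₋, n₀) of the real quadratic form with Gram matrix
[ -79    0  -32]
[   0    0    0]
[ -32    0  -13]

Answer: (0, 2, 1)

Derivation:
step 0: pivot -79 → sign −
step 1: pivot -3/79 → sign −
step 2: row/col 2 already zero → sign 0
signature = (0, 2, 1)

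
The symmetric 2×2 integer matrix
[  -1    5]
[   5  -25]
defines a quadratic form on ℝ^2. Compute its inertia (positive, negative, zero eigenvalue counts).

Answer: (0, 1, 1)

Derivation:
step 0: pivot -1 → sign −
step 1: row/col 1 already zero → sign 0
signature = (0, 1, 1)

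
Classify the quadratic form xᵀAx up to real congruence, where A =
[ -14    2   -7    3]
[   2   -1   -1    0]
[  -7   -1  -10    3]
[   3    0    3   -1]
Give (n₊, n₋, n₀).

Answer: (0, 3, 1)

Derivation:
step 0: pivot -14 → sign −
step 1: pivot -5/7 → sign −
step 2: pivot -9/10 → sign −
step 3: row/col 3 already zero → sign 0
signature = (0, 3, 1)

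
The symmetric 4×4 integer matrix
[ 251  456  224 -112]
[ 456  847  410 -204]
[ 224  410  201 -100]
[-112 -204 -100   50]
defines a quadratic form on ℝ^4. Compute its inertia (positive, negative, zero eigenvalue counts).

Answer: (4, 0, 0)

Derivation:
step 0: pivot 251 → sign +
step 1: pivot 4661/251 → sign +
step 2: pivot 2769/4661 → sign +
step 3: pivot 6/923 → sign +
signature = (4, 0, 0)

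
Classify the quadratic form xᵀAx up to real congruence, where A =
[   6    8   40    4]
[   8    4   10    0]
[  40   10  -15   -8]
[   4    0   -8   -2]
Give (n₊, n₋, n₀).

Answer: (1, 2, 1)

Derivation:
step 0: pivot 6 → sign +
step 1: pivot -20/3 → sign −
step 2: pivot -2/5 → sign −
step 3: row/col 3 already zero → sign 0
signature = (1, 2, 1)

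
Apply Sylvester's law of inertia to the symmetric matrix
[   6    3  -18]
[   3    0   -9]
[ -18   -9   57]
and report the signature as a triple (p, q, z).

step 0: pivot 6 → sign +
step 1: pivot -3/2 → sign −
step 2: pivot 3 → sign +
signature = (2, 1, 0)

Answer: (2, 1, 0)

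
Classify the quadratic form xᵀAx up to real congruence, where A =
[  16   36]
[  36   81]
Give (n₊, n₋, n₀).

Answer: (1, 0, 1)

Derivation:
step 0: pivot 16 → sign +
step 1: row/col 1 already zero → sign 0
signature = (1, 0, 1)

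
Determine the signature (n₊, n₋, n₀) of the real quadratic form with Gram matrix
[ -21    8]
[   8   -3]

step 0: pivot -21 → sign −
step 1: pivot 1/21 → sign +
signature = (1, 1, 0)

Answer: (1, 1, 0)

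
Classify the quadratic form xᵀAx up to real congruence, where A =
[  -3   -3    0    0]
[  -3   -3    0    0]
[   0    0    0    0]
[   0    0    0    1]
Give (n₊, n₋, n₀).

Answer: (1, 1, 2)

Derivation:
step 0: pivot -3 → sign −
step 1: pivot 1 → sign +
step 2: row/col 2 already zero → sign 0
step 3: row/col 3 already zero → sign 0
signature = (1, 1, 2)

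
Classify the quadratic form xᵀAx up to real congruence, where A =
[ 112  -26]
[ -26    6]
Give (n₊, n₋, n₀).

Answer: (1, 1, 0)

Derivation:
step 0: pivot 112 → sign +
step 1: pivot -1/28 → sign −
signature = (1, 1, 0)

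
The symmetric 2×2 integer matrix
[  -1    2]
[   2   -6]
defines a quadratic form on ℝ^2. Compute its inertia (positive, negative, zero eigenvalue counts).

Answer: (0, 2, 0)

Derivation:
step 0: pivot -1 → sign −
step 1: pivot -2 → sign −
signature = (0, 2, 0)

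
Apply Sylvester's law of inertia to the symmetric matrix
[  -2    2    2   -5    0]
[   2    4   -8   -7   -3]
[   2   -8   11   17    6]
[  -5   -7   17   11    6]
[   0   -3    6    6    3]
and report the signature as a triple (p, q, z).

Answer: (3, 2, 0)

Derivation:
step 0: pivot -2 → sign −
step 1: pivot 6 → sign +
step 2: pivot 7 → sign +
step 3: pivot -1/2 → sign −
step 4: pivot 3/14 → sign +
signature = (3, 2, 0)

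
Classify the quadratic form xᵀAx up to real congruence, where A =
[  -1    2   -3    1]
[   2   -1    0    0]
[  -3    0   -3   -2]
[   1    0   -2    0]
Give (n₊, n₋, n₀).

step 0: pivot -1 → sign −
step 1: pivot 3 → sign +
step 2: pivot -6 → sign −
step 3: pivot -1/6 → sign −
signature = (1, 3, 0)

Answer: (1, 3, 0)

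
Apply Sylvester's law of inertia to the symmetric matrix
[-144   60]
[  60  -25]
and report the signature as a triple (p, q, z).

step 0: pivot -144 → sign −
step 1: row/col 1 already zero → sign 0
signature = (0, 1, 1)

Answer: (0, 1, 1)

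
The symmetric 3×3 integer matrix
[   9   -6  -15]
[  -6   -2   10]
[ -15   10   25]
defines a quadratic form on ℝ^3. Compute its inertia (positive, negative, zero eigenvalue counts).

step 0: pivot 9 → sign +
step 1: pivot -6 → sign −
step 2: row/col 2 already zero → sign 0
signature = (1, 1, 1)

Answer: (1, 1, 1)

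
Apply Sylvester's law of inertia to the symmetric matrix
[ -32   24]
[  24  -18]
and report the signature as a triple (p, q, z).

step 0: pivot -32 → sign −
step 1: row/col 1 already zero → sign 0
signature = (0, 1, 1)

Answer: (0, 1, 1)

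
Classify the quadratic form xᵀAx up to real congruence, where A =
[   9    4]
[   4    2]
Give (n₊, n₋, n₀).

Answer: (2, 0, 0)

Derivation:
step 0: pivot 9 → sign +
step 1: pivot 2/9 → sign +
signature = (2, 0, 0)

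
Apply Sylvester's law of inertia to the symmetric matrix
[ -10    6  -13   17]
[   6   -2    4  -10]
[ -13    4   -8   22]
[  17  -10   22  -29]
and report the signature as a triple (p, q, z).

Answer: (2, 2, 0)

Derivation:
step 0: pivot -10 → sign −
step 1: pivot 8/5 → sign +
step 2: pivot -1/8 → sign −
step 3: pivot 1 → sign +
signature = (2, 2, 0)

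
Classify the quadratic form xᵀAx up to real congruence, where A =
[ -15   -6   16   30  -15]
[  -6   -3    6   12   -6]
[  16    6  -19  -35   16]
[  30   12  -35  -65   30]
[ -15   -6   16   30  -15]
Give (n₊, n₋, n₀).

step 0: pivot -15 → sign −
step 1: pivot -3/5 → sign −
step 2: pivot -5/3 → sign −
step 3: pivot 2/5 → sign +
step 4: row/col 4 already zero → sign 0
signature = (1, 3, 1)

Answer: (1, 3, 1)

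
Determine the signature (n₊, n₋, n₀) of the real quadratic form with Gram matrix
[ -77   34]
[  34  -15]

step 0: pivot -77 → sign −
step 1: pivot 1/77 → sign +
signature = (1, 1, 0)

Answer: (1, 1, 0)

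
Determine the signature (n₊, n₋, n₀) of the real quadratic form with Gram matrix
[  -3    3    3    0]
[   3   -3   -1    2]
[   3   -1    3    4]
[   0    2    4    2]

Answer: (1, 2, 1)

Derivation:
step 0: pivot -3 → sign −
step 1: pivot 6 → sign +
step 2: pivot -2/3 → sign −
step 3: row/col 3 already zero → sign 0
signature = (1, 2, 1)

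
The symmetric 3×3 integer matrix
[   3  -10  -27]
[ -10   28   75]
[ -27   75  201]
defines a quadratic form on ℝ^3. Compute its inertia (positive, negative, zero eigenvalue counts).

Answer: (2, 1, 0)

Derivation:
step 0: pivot 3 → sign +
step 1: pivot -16/3 → sign −
step 2: pivot 3/16 → sign +
signature = (2, 1, 0)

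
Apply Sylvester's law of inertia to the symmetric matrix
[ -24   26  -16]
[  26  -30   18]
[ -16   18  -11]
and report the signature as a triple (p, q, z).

Answer: (0, 3, 0)

Derivation:
step 0: pivot -24 → sign −
step 1: pivot -11/6 → sign −
step 2: pivot -1/11 → sign −
signature = (0, 3, 0)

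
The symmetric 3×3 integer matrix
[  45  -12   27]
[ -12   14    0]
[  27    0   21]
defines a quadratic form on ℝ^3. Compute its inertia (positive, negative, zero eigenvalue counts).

step 0: pivot 45 → sign +
step 1: pivot 54/5 → sign +
step 2: row/col 2 already zero → sign 0
signature = (2, 0, 1)

Answer: (2, 0, 1)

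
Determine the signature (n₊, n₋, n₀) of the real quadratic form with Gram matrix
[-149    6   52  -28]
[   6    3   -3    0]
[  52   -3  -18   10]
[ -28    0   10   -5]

Answer: (1, 3, 0)

Derivation:
step 0: pivot -149 → sign −
step 1: pivot 483/149 → sign +
step 2: pivot -17/161 → sign −
step 3: pivot -1/17 → sign −
signature = (1, 3, 0)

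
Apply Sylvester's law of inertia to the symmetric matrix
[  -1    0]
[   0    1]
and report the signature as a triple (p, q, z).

step 0: pivot -1 → sign −
step 1: pivot 1 → sign +
signature = (1, 1, 0)

Answer: (1, 1, 0)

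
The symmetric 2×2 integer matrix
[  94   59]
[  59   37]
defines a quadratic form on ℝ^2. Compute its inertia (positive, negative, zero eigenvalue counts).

Answer: (1, 1, 0)

Derivation:
step 0: pivot 94 → sign +
step 1: pivot -3/94 → sign −
signature = (1, 1, 0)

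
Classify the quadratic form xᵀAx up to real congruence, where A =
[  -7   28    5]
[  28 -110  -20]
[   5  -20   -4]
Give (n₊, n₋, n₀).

step 0: pivot -7 → sign −
step 1: pivot 2 → sign +
step 2: pivot -3/7 → sign −
signature = (1, 2, 0)

Answer: (1, 2, 0)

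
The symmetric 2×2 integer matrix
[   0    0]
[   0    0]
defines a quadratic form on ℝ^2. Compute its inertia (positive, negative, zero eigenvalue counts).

Answer: (0, 0, 2)

Derivation:
step 0: row/col 0 already zero → sign 0
step 1: row/col 1 already zero → sign 0
signature = (0, 0, 2)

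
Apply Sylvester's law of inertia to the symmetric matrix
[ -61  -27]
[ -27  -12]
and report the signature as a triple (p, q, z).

Answer: (0, 2, 0)

Derivation:
step 0: pivot -61 → sign −
step 1: pivot -3/61 → sign −
signature = (0, 2, 0)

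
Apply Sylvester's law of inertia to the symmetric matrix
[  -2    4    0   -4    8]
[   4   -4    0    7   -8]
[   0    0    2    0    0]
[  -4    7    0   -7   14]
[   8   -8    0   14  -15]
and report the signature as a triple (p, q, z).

Answer: (4, 1, 0)

Derivation:
step 0: pivot -2 → sign −
step 1: pivot 4 → sign +
step 2: pivot 2 → sign +
step 3: pivot 3/4 → sign +
step 4: pivot 1 → sign +
signature = (4, 1, 0)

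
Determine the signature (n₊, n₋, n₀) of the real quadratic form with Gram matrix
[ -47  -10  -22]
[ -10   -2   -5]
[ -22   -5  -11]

step 0: pivot -47 → sign −
step 1: pivot 6/47 → sign +
step 2: pivot -3/2 → sign −
signature = (1, 2, 0)

Answer: (1, 2, 0)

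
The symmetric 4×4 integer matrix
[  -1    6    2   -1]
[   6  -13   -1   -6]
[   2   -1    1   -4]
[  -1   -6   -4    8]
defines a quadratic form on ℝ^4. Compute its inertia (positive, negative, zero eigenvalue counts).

step 0: pivot -1 → sign −
step 1: pivot 23 → sign +
step 2: pivot -6/23 → sign −
step 3: pivot 3 → sign +
signature = (2, 2, 0)

Answer: (2, 2, 0)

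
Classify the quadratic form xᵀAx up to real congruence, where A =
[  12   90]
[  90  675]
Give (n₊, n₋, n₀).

Answer: (1, 0, 1)

Derivation:
step 0: pivot 12 → sign +
step 1: row/col 1 already zero → sign 0
signature = (1, 0, 1)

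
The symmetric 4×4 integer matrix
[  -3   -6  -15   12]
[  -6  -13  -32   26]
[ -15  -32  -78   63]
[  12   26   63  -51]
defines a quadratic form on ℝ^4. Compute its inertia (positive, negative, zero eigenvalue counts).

Answer: (1, 2, 1)

Derivation:
step 0: pivot -3 → sign −
step 1: pivot -1 → sign −
step 2: pivot 1 → sign +
step 3: row/col 3 already zero → sign 0
signature = (1, 2, 1)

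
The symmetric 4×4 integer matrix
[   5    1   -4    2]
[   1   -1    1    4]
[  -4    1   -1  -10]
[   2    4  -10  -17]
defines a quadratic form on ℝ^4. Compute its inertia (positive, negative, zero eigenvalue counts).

step 0: pivot 5 → sign +
step 1: pivot -6/5 → sign −
step 2: pivot -3/2 → sign −
step 3: pivot -1 → sign −
signature = (1, 3, 0)

Answer: (1, 3, 0)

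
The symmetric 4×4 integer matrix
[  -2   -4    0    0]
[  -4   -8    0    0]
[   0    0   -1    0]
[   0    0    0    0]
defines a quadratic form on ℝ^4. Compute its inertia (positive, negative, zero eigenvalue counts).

Answer: (0, 2, 2)

Derivation:
step 0: pivot -2 → sign −
step 1: pivot -1 → sign −
step 2: row/col 2 already zero → sign 0
step 3: row/col 3 already zero → sign 0
signature = (0, 2, 2)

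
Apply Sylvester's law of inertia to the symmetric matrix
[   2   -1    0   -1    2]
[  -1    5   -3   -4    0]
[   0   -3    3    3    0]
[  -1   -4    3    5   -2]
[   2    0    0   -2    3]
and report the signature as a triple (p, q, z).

Answer: (4, 0, 1)

Derivation:
step 0: pivot 2 → sign +
step 1: pivot 9/2 → sign +
step 2: pivot 1 → sign +
step 3: pivot 1/3 → sign +
step 4: row/col 4 already zero → sign 0
signature = (4, 0, 1)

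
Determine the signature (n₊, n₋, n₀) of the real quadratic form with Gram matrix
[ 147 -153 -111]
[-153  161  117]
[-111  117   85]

Answer: (2, 1, 0)

Derivation:
step 0: pivot 147 → sign +
step 1: pivot 86/49 → sign +
step 2: pivot -2/43 → sign −
signature = (2, 1, 0)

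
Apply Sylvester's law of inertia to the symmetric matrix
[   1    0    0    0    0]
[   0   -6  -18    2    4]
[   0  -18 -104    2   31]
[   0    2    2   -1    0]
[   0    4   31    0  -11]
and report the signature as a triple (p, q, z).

Answer: (2, 3, 0)

Derivation:
step 0: pivot 1 → sign +
step 1: pivot -6 → sign −
step 2: pivot -50 → sign −
step 3: pivot -1/75 → sign −
step 4: pivot 3/2 → sign +
signature = (2, 3, 0)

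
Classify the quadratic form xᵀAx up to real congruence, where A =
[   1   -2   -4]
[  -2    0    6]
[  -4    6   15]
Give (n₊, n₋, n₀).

step 0: pivot 1 → sign +
step 1: pivot -4 → sign −
step 2: row/col 2 already zero → sign 0
signature = (1, 1, 1)

Answer: (1, 1, 1)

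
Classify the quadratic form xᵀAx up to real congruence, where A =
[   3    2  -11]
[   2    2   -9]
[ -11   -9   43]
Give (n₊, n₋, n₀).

Answer: (2, 1, 0)

Derivation:
step 0: pivot 3 → sign +
step 1: pivot 2/3 → sign +
step 2: pivot -3/2 → sign −
signature = (2, 1, 0)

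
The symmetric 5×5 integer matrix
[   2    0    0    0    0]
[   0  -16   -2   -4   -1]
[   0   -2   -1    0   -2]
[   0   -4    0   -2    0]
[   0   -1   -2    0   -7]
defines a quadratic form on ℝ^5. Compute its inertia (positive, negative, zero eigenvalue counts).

Answer: (1, 4, 0)

Derivation:
step 0: pivot 2 → sign +
step 1: pivot -16 → sign −
step 2: pivot -3/4 → sign −
step 3: pivot -2/3 → sign −
step 4: pivot -3/4 → sign −
signature = (1, 4, 0)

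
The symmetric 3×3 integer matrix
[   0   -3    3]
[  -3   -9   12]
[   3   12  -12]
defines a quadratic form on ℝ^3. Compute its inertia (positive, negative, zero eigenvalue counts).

step 0: pivot -9 → sign −
step 1: pivot 1 → sign +
step 2: pivot 3 → sign +
signature = (2, 1, 0)

Answer: (2, 1, 0)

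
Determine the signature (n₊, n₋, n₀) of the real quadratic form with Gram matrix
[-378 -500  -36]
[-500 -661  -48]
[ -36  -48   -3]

step 0: pivot -378 → sign −
step 1: pivot 71/189 → sign +
step 2: pivot 3/71 → sign +
signature = (2, 1, 0)

Answer: (2, 1, 0)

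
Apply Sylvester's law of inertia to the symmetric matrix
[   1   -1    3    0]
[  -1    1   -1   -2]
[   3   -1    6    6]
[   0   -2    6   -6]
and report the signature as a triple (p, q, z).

Answer: (3, 1, 0)

Derivation:
step 0: pivot 1 → sign +
step 1: pivot -3 → sign −
step 2: pivot 4/3 → sign +
step 3: pivot 3 → sign +
signature = (3, 1, 0)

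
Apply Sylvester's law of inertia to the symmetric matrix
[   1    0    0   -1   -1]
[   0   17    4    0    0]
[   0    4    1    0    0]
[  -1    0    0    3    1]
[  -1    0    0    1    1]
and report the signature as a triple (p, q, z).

step 0: pivot 1 → sign +
step 1: pivot 17 → sign +
step 2: pivot 1/17 → sign +
step 3: pivot 2 → sign +
step 4: row/col 4 already zero → sign 0
signature = (4, 0, 1)

Answer: (4, 0, 1)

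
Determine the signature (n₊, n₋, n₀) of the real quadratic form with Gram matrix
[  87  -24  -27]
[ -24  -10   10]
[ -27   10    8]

step 0: pivot 87 → sign +
step 1: pivot -482/29 → sign −
step 2: pivot 3/241 → sign +
signature = (2, 1, 0)

Answer: (2, 1, 0)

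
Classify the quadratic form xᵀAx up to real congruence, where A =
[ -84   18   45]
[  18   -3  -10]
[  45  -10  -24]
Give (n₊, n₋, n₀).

Answer: (1, 2, 0)

Derivation:
step 0: pivot -84 → sign −
step 1: pivot 6/7 → sign +
step 2: pivot -1/24 → sign −
signature = (1, 2, 0)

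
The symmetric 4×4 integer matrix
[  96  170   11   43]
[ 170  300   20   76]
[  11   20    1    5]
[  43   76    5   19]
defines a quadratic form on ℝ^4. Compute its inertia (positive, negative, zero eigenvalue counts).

Answer: (1, 2, 1)

Derivation:
step 0: pivot 96 → sign +
step 1: pivot -25/24 → sign −
step 2: pivot -6/25 → sign −
step 3: row/col 3 already zero → sign 0
signature = (1, 2, 1)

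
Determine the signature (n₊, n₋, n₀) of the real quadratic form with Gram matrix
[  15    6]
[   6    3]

step 0: pivot 15 → sign +
step 1: pivot 3/5 → sign +
signature = (2, 0, 0)

Answer: (2, 0, 0)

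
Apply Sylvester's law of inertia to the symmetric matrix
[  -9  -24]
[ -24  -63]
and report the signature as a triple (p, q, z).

step 0: pivot -9 → sign −
step 1: pivot 1 → sign +
signature = (1, 1, 0)

Answer: (1, 1, 0)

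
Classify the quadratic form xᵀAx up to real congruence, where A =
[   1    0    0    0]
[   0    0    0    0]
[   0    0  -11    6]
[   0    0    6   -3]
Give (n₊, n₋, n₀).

step 0: pivot 1 → sign +
step 1: pivot -11 → sign −
step 2: pivot 3/11 → sign +
step 3: row/col 3 already zero → sign 0
signature = (2, 1, 1)

Answer: (2, 1, 1)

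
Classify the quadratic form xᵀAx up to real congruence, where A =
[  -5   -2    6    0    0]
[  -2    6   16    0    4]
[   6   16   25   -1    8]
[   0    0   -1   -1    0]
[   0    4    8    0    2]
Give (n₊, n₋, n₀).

step 0: pivot -5 → sign −
step 1: pivot 34/5 → sign +
step 2: pivot 5 → sign +
step 3: pivot -6/5 → sign −
step 4: pivot -6/17 → sign −
signature = (2, 3, 0)

Answer: (2, 3, 0)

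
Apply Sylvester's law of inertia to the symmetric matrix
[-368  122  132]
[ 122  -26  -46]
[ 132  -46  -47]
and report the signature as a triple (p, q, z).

Answer: (2, 1, 0)

Derivation:
step 0: pivot -368 → sign −
step 1: pivot 1329/92 → sign +
step 2: pivot 1/1329 → sign +
signature = (2, 1, 0)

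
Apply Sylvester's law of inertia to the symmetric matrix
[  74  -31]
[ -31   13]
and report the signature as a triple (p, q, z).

step 0: pivot 74 → sign +
step 1: pivot 1/74 → sign +
signature = (2, 0, 0)

Answer: (2, 0, 0)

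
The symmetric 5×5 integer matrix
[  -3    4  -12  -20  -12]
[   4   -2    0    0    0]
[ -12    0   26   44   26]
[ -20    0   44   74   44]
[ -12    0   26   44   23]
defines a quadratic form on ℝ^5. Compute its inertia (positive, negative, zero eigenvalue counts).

Answer: (1, 4, 0)

Derivation:
step 0: pivot -3 → sign −
step 1: pivot 10/3 → sign +
step 2: pivot -14/5 → sign −
step 3: pivot -2/7 → sign −
step 4: pivot -3 → sign −
signature = (1, 4, 0)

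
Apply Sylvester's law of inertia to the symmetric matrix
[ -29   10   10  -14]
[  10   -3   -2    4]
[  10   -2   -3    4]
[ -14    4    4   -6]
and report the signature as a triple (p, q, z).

Answer: (2, 2, 0)

Derivation:
step 0: pivot -29 → sign −
step 1: pivot 13/29 → sign +
step 2: pivot -55/13 → sign −
step 3: pivot 2/55 → sign +
signature = (2, 2, 0)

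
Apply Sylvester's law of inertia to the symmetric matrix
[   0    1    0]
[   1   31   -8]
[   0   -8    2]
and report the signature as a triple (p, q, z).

Answer: (2, 1, 0)

Derivation:
step 0: pivot 31 → sign +
step 1: pivot -1/31 → sign −
step 2: pivot 2 → sign +
signature = (2, 1, 0)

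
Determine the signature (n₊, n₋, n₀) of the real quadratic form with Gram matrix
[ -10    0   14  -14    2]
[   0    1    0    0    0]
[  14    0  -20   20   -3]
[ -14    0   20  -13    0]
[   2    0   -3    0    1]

step 0: pivot -10 → sign −
step 1: pivot 1 → sign +
step 2: pivot -2/5 → sign −
step 3: pivot 7 → sign +
step 4: pivot 3/14 → sign +
signature = (3, 2, 0)

Answer: (3, 2, 0)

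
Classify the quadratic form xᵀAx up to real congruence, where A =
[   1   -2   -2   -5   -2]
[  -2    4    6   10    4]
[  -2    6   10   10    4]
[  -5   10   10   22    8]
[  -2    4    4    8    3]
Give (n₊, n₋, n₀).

Answer: (3, 2, 0)

Derivation:
step 0: pivot 1 → sign +
step 1: pivot 6 → sign +
step 2: pivot -2/3 → sign −
step 3: pivot -3 → sign −
step 4: pivot 1/3 → sign +
signature = (3, 2, 0)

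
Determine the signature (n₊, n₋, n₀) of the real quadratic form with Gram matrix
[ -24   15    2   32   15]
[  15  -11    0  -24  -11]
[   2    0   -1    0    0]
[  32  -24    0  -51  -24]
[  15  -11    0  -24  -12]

step 0: pivot -24 → sign −
step 1: pivot -13/8 → sign −
step 2: pivot 5/39 → sign +
step 3: pivot 1/5 → sign +
step 4: pivot -1 → sign −
signature = (2, 3, 0)

Answer: (2, 3, 0)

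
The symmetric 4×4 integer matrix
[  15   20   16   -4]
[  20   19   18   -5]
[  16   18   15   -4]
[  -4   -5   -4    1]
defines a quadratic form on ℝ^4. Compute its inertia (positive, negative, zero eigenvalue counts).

step 0: pivot 15 → sign +
step 1: pivot -23/3 → sign −
step 2: pivot -71/115 → sign −
step 3: pivot -2/71 → sign −
signature = (1, 3, 0)

Answer: (1, 3, 0)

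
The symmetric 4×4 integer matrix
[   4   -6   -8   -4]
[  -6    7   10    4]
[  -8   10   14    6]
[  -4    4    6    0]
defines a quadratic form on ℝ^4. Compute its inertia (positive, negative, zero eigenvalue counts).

Answer: (1, 2, 1)

Derivation:
step 0: pivot 4 → sign +
step 1: pivot -2 → sign −
step 2: pivot -2 → sign −
step 3: row/col 3 already zero → sign 0
signature = (1, 2, 1)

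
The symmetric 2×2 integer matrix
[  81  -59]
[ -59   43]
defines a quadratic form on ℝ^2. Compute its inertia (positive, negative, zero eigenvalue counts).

Answer: (2, 0, 0)

Derivation:
step 0: pivot 81 → sign +
step 1: pivot 2/81 → sign +
signature = (2, 0, 0)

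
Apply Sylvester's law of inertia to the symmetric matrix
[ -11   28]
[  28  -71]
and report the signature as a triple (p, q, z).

step 0: pivot -11 → sign −
step 1: pivot 3/11 → sign +
signature = (1, 1, 0)

Answer: (1, 1, 0)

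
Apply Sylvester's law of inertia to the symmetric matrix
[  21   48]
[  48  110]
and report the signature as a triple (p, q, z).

Answer: (2, 0, 0)

Derivation:
step 0: pivot 21 → sign +
step 1: pivot 2/7 → sign +
signature = (2, 0, 0)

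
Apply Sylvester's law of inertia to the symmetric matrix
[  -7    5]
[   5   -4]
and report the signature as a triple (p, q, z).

step 0: pivot -7 → sign −
step 1: pivot -3/7 → sign −
signature = (0, 2, 0)

Answer: (0, 2, 0)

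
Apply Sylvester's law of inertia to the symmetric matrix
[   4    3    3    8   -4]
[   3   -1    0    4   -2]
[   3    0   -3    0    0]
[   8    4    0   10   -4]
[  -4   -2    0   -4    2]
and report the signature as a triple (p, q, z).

step 0: pivot 4 → sign +
step 1: pivot -13/4 → sign −
step 2: pivot -48/13 → sign −
step 3: pivot 1 → sign +
step 4: pivot -1/2 → sign −
signature = (2, 3, 0)

Answer: (2, 3, 0)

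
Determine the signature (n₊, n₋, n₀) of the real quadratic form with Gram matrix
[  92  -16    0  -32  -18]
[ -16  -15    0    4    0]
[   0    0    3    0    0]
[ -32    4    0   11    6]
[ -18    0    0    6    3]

Answer: (3, 1, 1)

Derivation:
step 0: pivot 92 → sign +
step 1: pivot -409/23 → sign −
step 2: pivot 3 → sign +
step 3: pivot 3/409 → sign +
step 4: row/col 4 already zero → sign 0
signature = (3, 1, 1)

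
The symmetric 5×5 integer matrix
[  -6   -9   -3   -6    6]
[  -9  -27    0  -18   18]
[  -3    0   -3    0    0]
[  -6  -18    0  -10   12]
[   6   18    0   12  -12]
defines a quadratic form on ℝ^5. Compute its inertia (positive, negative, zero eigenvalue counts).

step 0: pivot -6 → sign −
step 1: pivot -27/2 → sign −
step 2: pivot 2 → sign +
step 3: row/col 3 already zero → sign 0
step 4: row/col 4 already zero → sign 0
signature = (1, 2, 2)

Answer: (1, 2, 2)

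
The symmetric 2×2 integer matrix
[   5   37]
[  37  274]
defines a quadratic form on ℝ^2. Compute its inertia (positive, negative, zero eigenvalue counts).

Answer: (2, 0, 0)

Derivation:
step 0: pivot 5 → sign +
step 1: pivot 1/5 → sign +
signature = (2, 0, 0)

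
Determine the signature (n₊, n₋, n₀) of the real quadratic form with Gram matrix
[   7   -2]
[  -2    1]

Answer: (2, 0, 0)

Derivation:
step 0: pivot 7 → sign +
step 1: pivot 3/7 → sign +
signature = (2, 0, 0)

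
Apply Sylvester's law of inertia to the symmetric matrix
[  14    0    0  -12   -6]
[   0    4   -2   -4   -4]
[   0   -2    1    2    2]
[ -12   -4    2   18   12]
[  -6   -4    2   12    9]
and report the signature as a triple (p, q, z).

Answer: (4, 0, 1)

Derivation:
step 0: pivot 14 → sign +
step 1: pivot 4 → sign +
step 2: pivot 26/7 → sign +
step 3: pivot 3/13 → sign +
step 4: row/col 4 already zero → sign 0
signature = (4, 0, 1)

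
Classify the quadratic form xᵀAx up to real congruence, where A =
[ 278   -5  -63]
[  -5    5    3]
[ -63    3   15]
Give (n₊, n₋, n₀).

step 0: pivot 278 → sign +
step 1: pivot 1365/278 → sign +
step 2: pivot 6/455 → sign +
signature = (3, 0, 0)

Answer: (3, 0, 0)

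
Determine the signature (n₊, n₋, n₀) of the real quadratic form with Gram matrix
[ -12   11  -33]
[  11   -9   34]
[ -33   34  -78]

Answer: (1, 2, 0)

Derivation:
step 0: pivot -12 → sign −
step 1: pivot 13/12 → sign +
step 2: pivot -3/13 → sign −
signature = (1, 2, 0)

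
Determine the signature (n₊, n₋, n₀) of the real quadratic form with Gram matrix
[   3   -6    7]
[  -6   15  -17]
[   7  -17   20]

Answer: (3, 0, 0)

Derivation:
step 0: pivot 3 → sign +
step 1: pivot 3 → sign +
step 2: pivot 2/3 → sign +
signature = (3, 0, 0)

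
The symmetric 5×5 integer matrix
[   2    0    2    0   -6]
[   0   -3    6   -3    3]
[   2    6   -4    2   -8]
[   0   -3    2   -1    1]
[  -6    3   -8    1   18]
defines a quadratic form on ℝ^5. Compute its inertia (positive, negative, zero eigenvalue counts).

step 0: pivot 2 → sign +
step 1: pivot -3 → sign −
step 2: pivot 6 → sign +
step 3: pivot -2/3 → sign −
step 4: pivot 1 → sign +
signature = (3, 2, 0)

Answer: (3, 2, 0)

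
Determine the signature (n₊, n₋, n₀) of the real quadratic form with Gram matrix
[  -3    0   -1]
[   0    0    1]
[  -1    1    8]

step 0: pivot -3 → sign −
step 1: pivot 25/3 → sign +
step 2: pivot -3/25 → sign −
signature = (1, 2, 0)

Answer: (1, 2, 0)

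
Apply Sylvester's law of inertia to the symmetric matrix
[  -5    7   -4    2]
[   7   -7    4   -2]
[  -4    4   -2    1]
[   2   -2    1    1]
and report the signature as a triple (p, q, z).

step 0: pivot -5 → sign −
step 1: pivot 14/5 → sign +
step 2: pivot 2/7 → sign +
step 3: pivot 3/2 → sign +
signature = (3, 1, 0)

Answer: (3, 1, 0)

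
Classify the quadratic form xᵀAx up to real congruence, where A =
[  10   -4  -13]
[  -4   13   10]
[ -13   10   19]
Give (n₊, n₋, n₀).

step 0: pivot 10 → sign +
step 1: pivot 57/5 → sign +
step 2: pivot 3/38 → sign +
signature = (3, 0, 0)

Answer: (3, 0, 0)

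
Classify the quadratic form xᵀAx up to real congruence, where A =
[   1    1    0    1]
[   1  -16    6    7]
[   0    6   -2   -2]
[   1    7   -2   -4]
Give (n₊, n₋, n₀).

step 0: pivot 1 → sign +
step 1: pivot -17 → sign −
step 2: pivot 2/17 → sign +
step 3: pivot -3 → sign −
signature = (2, 2, 0)

Answer: (2, 2, 0)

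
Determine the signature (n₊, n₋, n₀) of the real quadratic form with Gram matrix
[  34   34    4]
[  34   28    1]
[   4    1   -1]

Answer: (2, 1, 0)

Derivation:
step 0: pivot 34 → sign +
step 1: pivot -6 → sign −
step 2: pivot 1/34 → sign +
signature = (2, 1, 0)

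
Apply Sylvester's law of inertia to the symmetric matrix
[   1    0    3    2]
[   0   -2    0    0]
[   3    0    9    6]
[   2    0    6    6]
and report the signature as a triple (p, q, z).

step 0: pivot 1 → sign +
step 1: pivot -2 → sign −
step 2: pivot 2 → sign +
step 3: row/col 3 already zero → sign 0
signature = (2, 1, 1)

Answer: (2, 1, 1)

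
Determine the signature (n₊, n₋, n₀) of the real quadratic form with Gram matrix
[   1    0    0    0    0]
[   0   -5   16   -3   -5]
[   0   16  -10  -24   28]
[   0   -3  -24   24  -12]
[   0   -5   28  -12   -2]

step 0: pivot 1 → sign +
step 1: pivot -5 → sign −
step 2: pivot 206/5 → sign +
step 3: pivot -165/103 → sign −
step 4: pivot -6/55 → sign −
signature = (2, 3, 0)

Answer: (2, 3, 0)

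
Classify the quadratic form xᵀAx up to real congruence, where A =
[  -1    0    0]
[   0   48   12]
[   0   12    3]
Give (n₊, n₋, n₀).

step 0: pivot -1 → sign −
step 1: pivot 48 → sign +
step 2: row/col 2 already zero → sign 0
signature = (1, 1, 1)

Answer: (1, 1, 1)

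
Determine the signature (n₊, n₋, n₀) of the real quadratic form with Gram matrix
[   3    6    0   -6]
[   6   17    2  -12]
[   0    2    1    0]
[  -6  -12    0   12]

Answer: (3, 0, 1)

Derivation:
step 0: pivot 3 → sign +
step 1: pivot 5 → sign +
step 2: pivot 1/5 → sign +
step 3: row/col 3 already zero → sign 0
signature = (3, 0, 1)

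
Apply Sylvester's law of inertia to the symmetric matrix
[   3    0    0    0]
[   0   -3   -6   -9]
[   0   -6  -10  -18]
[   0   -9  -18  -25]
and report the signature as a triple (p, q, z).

step 0: pivot 3 → sign +
step 1: pivot -3 → sign −
step 2: pivot 2 → sign +
step 3: pivot 2 → sign +
signature = (3, 1, 0)

Answer: (3, 1, 0)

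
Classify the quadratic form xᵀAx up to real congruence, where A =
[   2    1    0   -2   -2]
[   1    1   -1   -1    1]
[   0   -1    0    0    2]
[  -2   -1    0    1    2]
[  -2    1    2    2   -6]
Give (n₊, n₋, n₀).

Answer: (3, 2, 0)

Derivation:
step 0: pivot 2 → sign +
step 1: pivot 1/2 → sign +
step 2: pivot -2 → sign −
step 3: pivot -1 → sign −
step 4: pivot 2 → sign +
signature = (3, 2, 0)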